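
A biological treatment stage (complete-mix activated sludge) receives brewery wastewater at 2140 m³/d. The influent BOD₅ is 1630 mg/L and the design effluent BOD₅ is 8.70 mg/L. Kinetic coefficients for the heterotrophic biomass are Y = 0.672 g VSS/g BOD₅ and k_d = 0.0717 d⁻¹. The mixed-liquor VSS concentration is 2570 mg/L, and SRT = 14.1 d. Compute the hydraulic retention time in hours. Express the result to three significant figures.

Rearranging the biomass balance for a CMAS with decay, V = Y·Q·ΔS·θ_c / [X·(1+k_d θ_c)] = 0.672 × 2140 × (1630 − 8.70) × 14.1 / [2570 × (1 + 0.0717 × 14.1)] = 3.29×10^7 / 5168 = 6361 m³.
HRT = V/Q = 6361 m³ / 2140 m³·d⁻¹ = 2.972 d × 24 = 71.34 h.

τ ≈ 71.3 h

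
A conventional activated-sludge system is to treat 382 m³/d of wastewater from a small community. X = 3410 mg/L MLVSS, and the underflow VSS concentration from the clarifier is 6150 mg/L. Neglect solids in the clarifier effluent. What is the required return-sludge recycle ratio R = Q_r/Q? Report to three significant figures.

R = Q_r/Q = X/(X_r − X) = 3410 / (6150 − 3410) = 1.245.

R ≈ 1.24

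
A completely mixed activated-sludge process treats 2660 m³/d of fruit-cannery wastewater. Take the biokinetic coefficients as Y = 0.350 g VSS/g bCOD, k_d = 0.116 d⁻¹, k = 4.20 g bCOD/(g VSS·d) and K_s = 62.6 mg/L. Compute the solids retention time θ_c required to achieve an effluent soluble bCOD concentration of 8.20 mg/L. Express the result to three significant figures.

At the target effluent, Y k S/(K_s+S) = 0.350×4.20×8.20/70.80 = 0.1703 d⁻¹.
θ_c = 1/(μ − k_d) = 1/(0.1703 − 0.116) = 1/0.05425 = 18.43 d.

θ_c ≈ 18.4 d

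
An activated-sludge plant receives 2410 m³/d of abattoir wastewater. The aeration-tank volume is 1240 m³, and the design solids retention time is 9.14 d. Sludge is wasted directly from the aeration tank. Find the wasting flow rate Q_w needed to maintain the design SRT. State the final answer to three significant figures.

Q_w ≈ 136 m³/d

For wasting at MLVSS concentration, Q_w = V/θ_c = 1240/9.14 = 135.7 m³/d.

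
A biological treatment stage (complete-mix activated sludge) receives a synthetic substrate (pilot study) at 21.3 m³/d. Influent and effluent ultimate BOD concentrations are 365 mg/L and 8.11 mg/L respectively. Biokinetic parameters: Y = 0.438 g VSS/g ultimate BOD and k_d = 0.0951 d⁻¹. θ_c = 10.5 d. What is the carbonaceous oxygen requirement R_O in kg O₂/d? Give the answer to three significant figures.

Y_obs = Y / (1 + k_d θ_c) = 0.438 / (1 + 0.0951 × 10.5) = 0.438 / 1.999 = 0.2192.
Mass of ultimate BOD removed per day: Q(S₀ − S) = 21.3 × 356.9 g/m³ = 7.602 kg/d.
P_X = Y_obs·Q·(S₀ − S) = 0.2192 × 7.602 = 1.666 kg VSS/d.
Carbonaceous O₂ demand = substrate oxidised − cell-mass equivalent = 7.602 − 1.42 × 1.666 = 5.236 kg O₂/d.

R_O ≈ 5.24 kg O₂/d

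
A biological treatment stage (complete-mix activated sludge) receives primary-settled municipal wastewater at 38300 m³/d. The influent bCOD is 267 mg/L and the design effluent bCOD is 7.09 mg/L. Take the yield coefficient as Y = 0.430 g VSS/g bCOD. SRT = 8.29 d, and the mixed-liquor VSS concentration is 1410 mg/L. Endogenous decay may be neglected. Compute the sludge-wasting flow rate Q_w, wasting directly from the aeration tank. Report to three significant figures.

Q_w ≈ 3040 m³/d

V·X = Y·Q·ΔS·θ_c gives V = 0.430 × 38300 × (267 − 7.09) × 8.29 / 1410 = 25167 m³.
For wasting at MLVSS concentration, Q_w = V/θ_c = 25167/8.29 = 3036 m³/d.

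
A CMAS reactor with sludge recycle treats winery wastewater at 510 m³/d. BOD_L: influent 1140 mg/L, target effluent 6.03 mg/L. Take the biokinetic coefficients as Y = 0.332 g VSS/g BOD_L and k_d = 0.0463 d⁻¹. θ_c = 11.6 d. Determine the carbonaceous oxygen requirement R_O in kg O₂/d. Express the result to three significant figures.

Observed yield with endogenous decay: Y_obs = Y / (1 + k_d·θ_c) = 0.332 / (1 + 0.0463 × 11.6) = 0.332 / 1.537 = 0.2160 g VSS/g BOD_L.
Substrate removed = Q·(S₀ − S) = 510 m³/d × (1140 − 6.03) g/m³ = 5.78×10^5 g/d = 578.3 kg/d.
Net sludge production P_X = 0.2160 × 578.3 = 124.9 kg VSS/d.
R_O = Q·ΔS − 1.42 P_X = 578.3 − 177.4 = 400.9 kg O₂/d.

R_O ≈ 401 kg O₂/d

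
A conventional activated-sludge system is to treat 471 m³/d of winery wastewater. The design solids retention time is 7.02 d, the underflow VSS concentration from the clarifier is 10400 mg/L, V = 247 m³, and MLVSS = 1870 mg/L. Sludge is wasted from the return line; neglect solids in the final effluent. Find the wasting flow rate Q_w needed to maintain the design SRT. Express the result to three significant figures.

Q_w ≈ 6.33 m³/d

Q_w = (V·X)/(θ_c X_r) = 247.0 × 1870 / (7.02 × 10400) = 6.327 m³/d.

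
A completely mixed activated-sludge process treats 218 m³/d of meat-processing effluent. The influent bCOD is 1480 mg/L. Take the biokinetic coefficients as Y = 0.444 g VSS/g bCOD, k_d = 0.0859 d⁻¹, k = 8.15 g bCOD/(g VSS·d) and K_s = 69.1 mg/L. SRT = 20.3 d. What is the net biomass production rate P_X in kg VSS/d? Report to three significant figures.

Effluent substrate depends only on kinetics and SRT: S = K_s(1 + k_d θ_c) / [θ_c(Yk − k_d) − 1] = 69.1 × (1 + 0.0859 × 20.3) / [20.3 × (0.444 × 8.15 − 0.0859) − 1] = 189.6 / 70.71 = 2.681 mg/L.
Observed yield with endogenous decay: Y_obs = Y / (1 + k_d·θ_c) = 0.444 / (1 + 0.0859 × 20.3) = 0.444 / 2.744 = 0.1618 g VSS/g bCOD.
Substrate removed = Q·(S₀ − S) = 218 m³/d × (1480 − 2.68) g/m³ = 3.22×10^5 g/d = 322.1 kg/d.
So the net sludge growth is P_X = 0.1618 × 322.1 = 52.12 kg VSS/d.

P_X ≈ 52.1 kg VSS/d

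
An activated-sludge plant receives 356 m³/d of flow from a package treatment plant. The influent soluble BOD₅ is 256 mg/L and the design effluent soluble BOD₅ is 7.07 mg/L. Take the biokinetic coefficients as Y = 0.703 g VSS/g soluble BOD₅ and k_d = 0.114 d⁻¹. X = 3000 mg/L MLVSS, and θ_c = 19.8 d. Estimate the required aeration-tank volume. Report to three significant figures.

Steady-state biomass mass balance: V·X·(1 + k_d·θ_c) = Y·Q·(S₀ − S)·θ_c, so V = 0.703 × 356 × (256 − 7.07) × 19.8 / [3000 × (1 + 0.114 × 19.8)] = 1.23×10^6 / 9772 = 126.2 m³.

V ≈ 126 m³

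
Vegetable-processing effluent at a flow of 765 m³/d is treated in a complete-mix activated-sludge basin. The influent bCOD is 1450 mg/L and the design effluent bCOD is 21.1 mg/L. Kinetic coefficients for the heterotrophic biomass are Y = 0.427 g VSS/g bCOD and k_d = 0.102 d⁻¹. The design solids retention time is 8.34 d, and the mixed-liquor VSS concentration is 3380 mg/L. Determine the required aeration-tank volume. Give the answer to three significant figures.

V ≈ 622 m³

From the SRT design equation V = Y Q (S₀−S) θ_c / [X (1 + k_d θ_c)] = 0.427 × 765 × (1450 − 21.1) × 8.34 / [3380 × (1 + 0.102 × 8.34)] = 3.89×10^6 / 6255 = 622.3 m³.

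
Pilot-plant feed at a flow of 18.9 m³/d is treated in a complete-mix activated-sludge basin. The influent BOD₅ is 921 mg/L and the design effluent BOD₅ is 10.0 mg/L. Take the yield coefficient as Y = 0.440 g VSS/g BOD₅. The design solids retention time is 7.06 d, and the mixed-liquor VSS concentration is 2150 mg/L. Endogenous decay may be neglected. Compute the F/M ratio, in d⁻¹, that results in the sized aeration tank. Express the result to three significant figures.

With k_d = 0 the design equation reduces to V = Y Q (S₀−S) θ_c / X = 0.440 × 18.9 × (921 − 10.0) × 7.06 / 2150 = 24.88 m³.
F/M = Q·S₀ / (V·X) = 18.9 × 921 / (24.88 × 2150) = 0.3254 g BOD₅·(g VSS·d)⁻¹.

F/M ≈ 0.325 d⁻¹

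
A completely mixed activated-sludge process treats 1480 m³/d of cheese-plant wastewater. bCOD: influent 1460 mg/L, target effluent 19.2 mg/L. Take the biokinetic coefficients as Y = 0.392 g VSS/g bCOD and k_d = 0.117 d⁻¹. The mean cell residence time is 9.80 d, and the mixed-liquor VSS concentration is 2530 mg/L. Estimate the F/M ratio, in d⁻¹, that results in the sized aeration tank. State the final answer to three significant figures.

F/M ≈ 0.566 d⁻¹

From the SRT design equation V = Y Q (S₀−S) θ_c / [X (1 + k_d θ_c)] = 0.392 × 1480 × (1460 − 19.2) × 9.80 / [2530 × (1 + 0.117 × 9.80)] = 8.19×10^6 / 5431 = 1508 m³.
F/M = applied load / biomass = Q·S₀/(V·X) = 1480 × 1460 / (1508 × 2530) = 0.5662 d⁻¹.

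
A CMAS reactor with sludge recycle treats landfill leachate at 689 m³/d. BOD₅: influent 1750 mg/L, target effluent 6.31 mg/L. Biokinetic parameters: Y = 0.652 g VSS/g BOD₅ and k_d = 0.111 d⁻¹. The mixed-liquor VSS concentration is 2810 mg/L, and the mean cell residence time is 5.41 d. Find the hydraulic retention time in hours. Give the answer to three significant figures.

τ ≈ 32.8 h

From the SRT design equation V = Y Q (S₀−S) θ_c / [X (1 + k_d θ_c)] = 0.652 × 689 × (1750 − 6.31) × 5.41 / [2810 × (1 + 0.111 × 5.41)] = 4.24×10^6 / 4497 = 942.3 m³.
τ = V/Q = 942.3/689 = 1.368 d, or 32.82 h.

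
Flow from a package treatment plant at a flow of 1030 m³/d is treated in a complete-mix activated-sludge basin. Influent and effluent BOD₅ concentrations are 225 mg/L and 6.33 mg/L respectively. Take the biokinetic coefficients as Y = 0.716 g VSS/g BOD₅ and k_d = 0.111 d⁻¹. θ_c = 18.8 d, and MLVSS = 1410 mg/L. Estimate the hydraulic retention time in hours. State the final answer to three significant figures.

τ ≈ 16.2 h

From the SRT design equation V = Y Q (S₀−S) θ_c / [X (1 + k_d θ_c)] = 0.716 × 1030 × (225 − 6.33) × 18.8 / [1410 × (1 + 0.111 × 18.8)] = 3.03×10^6 / 4352 = 696.6 m³.
HRT = V/Q = 696.6 m³ / 1030 m³·d⁻¹ = 0.6763 d × 24 = 16.23 h.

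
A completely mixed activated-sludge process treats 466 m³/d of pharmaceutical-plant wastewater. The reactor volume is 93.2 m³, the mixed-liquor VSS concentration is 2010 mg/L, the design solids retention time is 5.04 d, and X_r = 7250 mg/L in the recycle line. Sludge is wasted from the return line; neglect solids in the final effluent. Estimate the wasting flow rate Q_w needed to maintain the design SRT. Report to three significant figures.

Q_w ≈ 5.13 m³/d

Wasting from the return line (neglecting effluent solids): Q_w = V·X / (θ_c·X_r) = 93.20 × 2010 / (5.04 × 7250) = 5.127 m³/d.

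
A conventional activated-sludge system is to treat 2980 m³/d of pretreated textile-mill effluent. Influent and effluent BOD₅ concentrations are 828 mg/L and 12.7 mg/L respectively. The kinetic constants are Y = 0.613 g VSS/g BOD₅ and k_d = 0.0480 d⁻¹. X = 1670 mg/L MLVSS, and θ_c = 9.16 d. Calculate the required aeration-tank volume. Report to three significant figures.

From the SRT design equation V = Y Q (S₀−S) θ_c / [X (1 + k_d θ_c)] = 0.613 × 2980 × (828 − 12.7) × 9.16 / [1670 × (1 + 0.0480 × 9.16)] = 1.36×10^7 / 2404 = 5674 m³.

V ≈ 5670 m³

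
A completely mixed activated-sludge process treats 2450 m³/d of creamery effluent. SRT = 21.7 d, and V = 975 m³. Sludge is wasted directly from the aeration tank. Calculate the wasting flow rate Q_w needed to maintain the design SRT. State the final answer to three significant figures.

Q_w ≈ 44.9 m³/d

Wasting from the aeration tank: Q_w = V / θ_c = 975.0 / 21.7 = 44.93 m³/d.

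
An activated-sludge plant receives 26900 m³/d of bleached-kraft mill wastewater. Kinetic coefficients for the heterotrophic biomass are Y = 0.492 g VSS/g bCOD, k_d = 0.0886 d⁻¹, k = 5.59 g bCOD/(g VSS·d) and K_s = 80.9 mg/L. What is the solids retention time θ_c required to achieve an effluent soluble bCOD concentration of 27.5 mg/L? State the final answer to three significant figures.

From 1/θ_c = Y·k·S/(K_s + S) − k_d: Y·k·S/(K_s+S) = 0.492 × 5.59 × 27.5 / (80.9 + 27.5) = 0.6977 d⁻¹.
1/θ_c = 0.6977 − 0.0886 = 0.6091 d⁻¹, so θ_c = 1.642 d.

θ_c ≈ 1.64 d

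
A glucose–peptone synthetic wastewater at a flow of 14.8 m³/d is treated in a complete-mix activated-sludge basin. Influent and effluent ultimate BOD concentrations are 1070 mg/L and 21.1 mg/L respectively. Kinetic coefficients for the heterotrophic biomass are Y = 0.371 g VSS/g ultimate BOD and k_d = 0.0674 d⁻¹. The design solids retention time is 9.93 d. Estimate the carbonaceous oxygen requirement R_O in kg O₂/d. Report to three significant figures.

Observed yield with endogenous decay: Y_obs = Y / (1 + k_d·θ_c) = 0.371 / (1 + 0.0674 × 9.93) = 0.371 / 1.669 = 0.2223 g VSS/g ultimate BOD.
Q·(S₀ − S) = 14.8 × (1070 − 21.1) × 10⁻³ = 15.52 kg/d removed.
Net sludge production P_X = 0.2223 × 15.52 = 3.450 kg VSS/d.
Carbonaceous O₂ demand = substrate oxidised − cell-mass equivalent = 15.52 − 1.42 × 3.450 = 10.62 kg O₂/d.

R_O ≈ 10.6 kg O₂/d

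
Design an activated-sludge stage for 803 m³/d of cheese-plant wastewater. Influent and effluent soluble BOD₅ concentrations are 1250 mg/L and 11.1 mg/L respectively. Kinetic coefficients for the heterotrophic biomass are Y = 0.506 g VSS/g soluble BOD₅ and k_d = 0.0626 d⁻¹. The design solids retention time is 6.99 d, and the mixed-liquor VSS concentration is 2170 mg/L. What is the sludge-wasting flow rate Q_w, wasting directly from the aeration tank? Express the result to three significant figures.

Q_w ≈ 161 m³/d

Steady-state biomass mass balance: V·X·(1 + k_d·θ_c) = Y·Q·(S₀ − S)·θ_c, so V = 0.506 × 803 × (1250 − 11.1) × 6.99 / [2170 × (1 + 0.0626 × 6.99)] = 3.52×10^6 / 3120 = 1128 m³.
For wasting at MLVSS concentration, Q_w = V/θ_c = 1128/6.99 = 161.4 m³/d.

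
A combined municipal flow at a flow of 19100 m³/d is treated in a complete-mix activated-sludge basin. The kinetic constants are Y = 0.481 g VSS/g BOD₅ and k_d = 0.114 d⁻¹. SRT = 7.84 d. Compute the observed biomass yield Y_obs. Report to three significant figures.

The observed yield is Y_obs = Y/(1 + k_d·θ_c) = 0.481 / (1 + 0.114 × 7.84) = 0.481 / 1.894 = 0.2540 g VSS per g BOD₅ removed.

Y_obs ≈ 0.254 g VSS/g BOD₅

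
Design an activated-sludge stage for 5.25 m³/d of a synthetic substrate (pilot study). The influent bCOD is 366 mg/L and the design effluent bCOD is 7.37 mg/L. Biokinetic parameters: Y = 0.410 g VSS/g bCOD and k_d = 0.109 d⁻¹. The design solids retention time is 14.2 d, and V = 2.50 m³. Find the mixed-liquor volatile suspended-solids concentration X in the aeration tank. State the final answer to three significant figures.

Solving the biomass balance for X: X = Y Q (S₀−S) θ_c / [V (1+k_d θ_c)] = 0.410 × 5.25 × (366 − 7.37) × 14.2 / [2.50 × (1 + 0.109 × 14.2)] = 1721 mg/L.

X ≈ 1720 mg/L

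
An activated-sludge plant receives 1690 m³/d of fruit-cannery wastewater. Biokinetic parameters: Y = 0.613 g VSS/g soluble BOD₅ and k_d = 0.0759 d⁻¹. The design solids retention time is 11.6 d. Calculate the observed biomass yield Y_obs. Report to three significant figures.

Observed yield with endogenous decay: Y_obs = Y / (1 + k_d·θ_c) = 0.613 / (1 + 0.0759 × 11.6) = 0.613 / 1.880 = 0.3260 g VSS/g soluble BOD₅.

Y_obs ≈ 0.326 g VSS/g soluble BOD₅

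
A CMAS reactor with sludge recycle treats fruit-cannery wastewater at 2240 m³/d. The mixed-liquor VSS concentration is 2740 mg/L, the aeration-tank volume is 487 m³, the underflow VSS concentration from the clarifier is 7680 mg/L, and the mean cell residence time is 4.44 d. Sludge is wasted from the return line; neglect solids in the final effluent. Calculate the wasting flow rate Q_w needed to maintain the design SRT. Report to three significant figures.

Q_w ≈ 39.1 m³/d

Q_w = (V·X)/(θ_c X_r) = 487.0 × 2740 / (4.44 × 7680) = 39.13 m³/d.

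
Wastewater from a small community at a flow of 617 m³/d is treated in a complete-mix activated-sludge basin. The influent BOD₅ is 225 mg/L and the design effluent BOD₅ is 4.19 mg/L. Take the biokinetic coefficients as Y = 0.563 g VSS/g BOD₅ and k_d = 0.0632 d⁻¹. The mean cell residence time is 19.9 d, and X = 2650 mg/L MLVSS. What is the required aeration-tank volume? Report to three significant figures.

Steady-state biomass mass balance: V·X·(1 + k_d·θ_c) = Y·Q·(S₀ − S)·θ_c, so V = 0.563 × 617 × (225 − 4.19) × 19.9 / [2650 × (1 + 0.0632 × 19.9)] = 1.53×10^6 / 5983 = 255.1 m³.

V ≈ 255 m³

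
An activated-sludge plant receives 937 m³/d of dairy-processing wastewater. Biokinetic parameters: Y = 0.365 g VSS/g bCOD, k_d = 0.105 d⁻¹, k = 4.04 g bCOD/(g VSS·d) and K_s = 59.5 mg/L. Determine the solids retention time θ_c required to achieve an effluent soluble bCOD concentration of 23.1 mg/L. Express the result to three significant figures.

θ_c ≈ 3.25 d

From 1/θ_c = Y·k·S/(K_s + S) − k_d: Y·k·S/(K_s+S) = 0.365 × 4.04 × 23.1 / (59.5 + 23.1) = 0.4124 d⁻¹.
1/θ_c = 0.4124 − 0.105 = 0.3074 d⁻¹, so θ_c = 3.253 d.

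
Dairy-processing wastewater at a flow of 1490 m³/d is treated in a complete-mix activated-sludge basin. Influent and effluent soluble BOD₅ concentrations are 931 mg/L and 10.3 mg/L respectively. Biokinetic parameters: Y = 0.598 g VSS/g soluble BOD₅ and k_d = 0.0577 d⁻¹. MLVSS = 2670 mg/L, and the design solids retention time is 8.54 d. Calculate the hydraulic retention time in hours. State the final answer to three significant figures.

Steady-state biomass mass balance: V·X·(1 + k_d·θ_c) = Y·Q·(S₀ − S)·θ_c, so V = 0.598 × 1490 × (931 − 10.3) × 8.54 / [2670 × (1 + 0.0577 × 8.54)] = 7.01×10^6 / 3986 = 1758 m³.
Hydraulic retention time τ = V/Q = 1758 / 1490 = 1.180 d = 28.31 h.

τ ≈ 28.3 h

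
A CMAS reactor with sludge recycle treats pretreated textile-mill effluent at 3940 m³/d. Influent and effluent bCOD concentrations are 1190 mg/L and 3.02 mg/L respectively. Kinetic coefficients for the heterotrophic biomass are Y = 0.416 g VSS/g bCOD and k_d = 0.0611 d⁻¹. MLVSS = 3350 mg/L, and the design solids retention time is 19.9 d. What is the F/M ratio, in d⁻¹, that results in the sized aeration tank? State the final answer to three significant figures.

F/M ≈ 0.268 d⁻¹

From the SRT design equation V = Y Q (S₀−S) θ_c / [X (1 + k_d θ_c)] = 0.416 × 3940 × (1190 − 3.02) × 19.9 / [3350 × (1 + 0.0611 × 19.9)] = 3.87×10^7 / 7423 = 5215 m³.
F/M = applied load / biomass = Q·S₀/(V·X) = 3940 × 1190 / (5215 × 3350) = 0.2684 d⁻¹.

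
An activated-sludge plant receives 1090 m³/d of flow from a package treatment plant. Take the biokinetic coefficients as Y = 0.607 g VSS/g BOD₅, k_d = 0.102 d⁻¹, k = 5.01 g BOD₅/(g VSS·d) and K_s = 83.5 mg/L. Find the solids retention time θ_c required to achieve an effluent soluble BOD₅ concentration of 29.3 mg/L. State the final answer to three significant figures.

θ_c ≈ 1.45 d

At the target effluent, Y k S/(K_s+S) = 0.607×5.01×29.3/112.8 = 0.7899 d⁻¹.
1/θ_c = 0.7899 − 0.102 = 0.6879 d⁻¹, so θ_c = 1.454 d.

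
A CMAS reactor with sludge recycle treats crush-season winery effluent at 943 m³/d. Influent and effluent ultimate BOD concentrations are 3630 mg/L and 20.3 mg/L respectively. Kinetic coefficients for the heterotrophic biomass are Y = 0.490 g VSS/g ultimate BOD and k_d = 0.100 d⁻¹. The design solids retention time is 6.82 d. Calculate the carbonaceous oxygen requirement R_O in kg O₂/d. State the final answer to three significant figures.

R_O ≈ 2000 kg O₂/d

Y_obs = Y / (1 + k_d θ_c) = 0.490 / (1 + 0.100 × 6.82) = 0.490 / 1.682 = 0.2913.
Q·(S₀ − S) = 943 × (3630 − 20.3) × 10⁻³ = 3404 kg/d removed.
Net sludge production P_X = 0.2913 × 3404 = 991.6 kg VSS/d.
R_O = Q·ΔS − 1.42 P_X = 3404 − 1408 = 1996 kg O₂/d.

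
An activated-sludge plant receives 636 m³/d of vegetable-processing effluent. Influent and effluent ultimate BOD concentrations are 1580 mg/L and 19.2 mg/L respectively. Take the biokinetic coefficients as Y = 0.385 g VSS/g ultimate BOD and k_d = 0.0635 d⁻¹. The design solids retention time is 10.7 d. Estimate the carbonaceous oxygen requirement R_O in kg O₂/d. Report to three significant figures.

R_O ≈ 670 kg O₂/d

Y_obs = Y / (1 + k_d θ_c) = 0.385 / (1 + 0.0635 × 10.7) = 0.385 / 1.679 = 0.2292.
Q·(S₀ − S) = 636 × (1580 − 19.2) × 10⁻³ = 992.7 kg/d removed.
P_X = Y_obs·Q·(S₀ − S) = 0.2292 × 992.7 = 227.6 kg VSS/d.
R_O = Q·(S₀ − S) − 1.42·P_X = 992.7 − 1.42 × 227.6 = 669.5 kg O₂/d.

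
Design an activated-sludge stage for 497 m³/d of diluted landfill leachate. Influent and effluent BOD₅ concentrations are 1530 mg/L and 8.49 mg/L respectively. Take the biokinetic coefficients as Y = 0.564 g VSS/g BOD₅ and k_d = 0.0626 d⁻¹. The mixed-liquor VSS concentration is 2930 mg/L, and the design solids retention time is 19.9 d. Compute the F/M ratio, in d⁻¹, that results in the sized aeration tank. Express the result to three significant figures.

F/M ≈ 0.201 d⁻¹

Rearranging the biomass balance for a CMAS with decay, V = Y·Q·ΔS·θ_c / [X·(1+k_d θ_c)] = 0.564 × 497 × (1530 − 8.49) × 19.9 / [2930 × (1 + 0.0626 × 19.9)] = 8.49×10^6 / 6580 = 1290 m³.
F/M = Q·S₀ / (V·X) = 497 × 1530 / (1290 × 2930) = 0.2012 g BOD₅·(g VSS·d)⁻¹.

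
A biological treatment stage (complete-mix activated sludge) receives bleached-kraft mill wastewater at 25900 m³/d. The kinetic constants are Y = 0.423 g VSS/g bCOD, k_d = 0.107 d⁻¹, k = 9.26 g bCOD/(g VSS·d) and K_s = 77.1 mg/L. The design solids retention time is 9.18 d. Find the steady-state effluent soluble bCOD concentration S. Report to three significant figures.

S ≈ 4.50 mg/L

Effluent substrate depends only on kinetics and SRT: S = K_s(1 + k_d θ_c) / [θ_c(Yk − k_d) − 1] = 77.1 × (1 + 0.107 × 9.18) / [9.18 × (0.423 × 9.26 − 0.107) − 1] = 152.8 / 33.98 = 4.498 mg/L.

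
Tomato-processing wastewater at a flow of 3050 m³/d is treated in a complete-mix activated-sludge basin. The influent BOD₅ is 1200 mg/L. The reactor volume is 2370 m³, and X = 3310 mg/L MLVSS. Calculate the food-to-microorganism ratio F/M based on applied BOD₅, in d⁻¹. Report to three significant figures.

F/M = applied load / biomass = Q·S₀/(V·X) = 3050 × 1200 / (2370 × 3310) = 0.4666 d⁻¹.

F/M ≈ 0.467 d⁻¹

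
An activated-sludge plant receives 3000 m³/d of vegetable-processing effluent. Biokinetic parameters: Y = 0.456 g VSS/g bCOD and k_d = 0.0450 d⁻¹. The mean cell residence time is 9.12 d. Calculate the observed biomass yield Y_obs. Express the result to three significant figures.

Observed yield with endogenous decay: Y_obs = Y / (1 + k_d·θ_c) = 0.456 / (1 + 0.0450 × 9.12) = 0.456 / 1.410 = 0.3233 g VSS/g bCOD.

Y_obs ≈ 0.323 g VSS/g bCOD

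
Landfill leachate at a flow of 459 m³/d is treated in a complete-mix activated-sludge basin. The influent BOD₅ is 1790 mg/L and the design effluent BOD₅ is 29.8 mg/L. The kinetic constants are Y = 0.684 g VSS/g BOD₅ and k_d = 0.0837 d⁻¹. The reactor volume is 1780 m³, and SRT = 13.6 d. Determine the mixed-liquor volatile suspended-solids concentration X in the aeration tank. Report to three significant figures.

X ≈ 1970 mg/L

X = Y·Q·ΔS·θ_c / [V·(1 + k_d θ_c)] = 0.684 × 459 × (1790 − 29.8) × 13.6 / [1780 × (1 + 0.0837 × 13.6)] = 1975 mg/L.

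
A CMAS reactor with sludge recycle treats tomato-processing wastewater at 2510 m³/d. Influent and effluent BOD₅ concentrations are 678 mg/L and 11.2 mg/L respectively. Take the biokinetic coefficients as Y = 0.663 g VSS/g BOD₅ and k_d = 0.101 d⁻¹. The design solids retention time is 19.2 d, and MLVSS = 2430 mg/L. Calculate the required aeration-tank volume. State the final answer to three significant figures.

Steady-state biomass mass balance: V·X·(1 + k_d·θ_c) = Y·Q·(S₀ − S)·θ_c, so V = 0.663 × 2510 × (678 − 11.2) × 19.2 / [2430 × (1 + 0.101 × 19.2)] = 2.13×10^7 / 7142 = 2983 m³.

V ≈ 2980 m³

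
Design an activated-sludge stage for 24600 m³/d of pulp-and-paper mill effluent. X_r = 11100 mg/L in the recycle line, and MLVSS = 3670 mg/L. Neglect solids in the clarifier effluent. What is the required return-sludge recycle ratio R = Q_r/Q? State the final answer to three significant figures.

R ≈ 0.494

Solids balance on the clarifier gives (1+R)X = R·X_r, so R = X/(X_r − X) = 3670 / (11100 − 3670) = 0.4939.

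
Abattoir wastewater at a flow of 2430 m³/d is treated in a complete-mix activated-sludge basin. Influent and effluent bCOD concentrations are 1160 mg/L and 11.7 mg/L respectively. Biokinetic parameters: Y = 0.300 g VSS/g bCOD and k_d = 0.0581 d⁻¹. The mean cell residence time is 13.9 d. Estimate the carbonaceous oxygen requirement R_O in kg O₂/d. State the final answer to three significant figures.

Observed yield with endogenous decay: Y_obs = Y / (1 + k_d·θ_c) = 0.300 / (1 + 0.0581 × 13.9) = 0.300 / 1.808 = 0.1660 g VSS/g bCOD.
Substrate removed = Q·(S₀ − S) = 2430 m³/d × (1160 − 11.7) g/m³ = 2.79×10^6 g/d = 2790 kg/d.
Net sludge production P_X = 0.1660 × 2790 = 463.1 kg VSS/d.
R_O = Q·ΔS − 1.42 P_X = 2790 − 657.6 = 2133 kg O₂/d.

R_O ≈ 2130 kg O₂/d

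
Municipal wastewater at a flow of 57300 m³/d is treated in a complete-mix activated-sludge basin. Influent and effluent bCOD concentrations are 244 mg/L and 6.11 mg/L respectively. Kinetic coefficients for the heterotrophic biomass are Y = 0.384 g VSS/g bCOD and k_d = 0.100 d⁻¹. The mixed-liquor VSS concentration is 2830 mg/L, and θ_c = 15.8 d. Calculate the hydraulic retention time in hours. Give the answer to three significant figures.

Rearranging the biomass balance for a CMAS with decay, V = Y·Q·ΔS·θ_c / [X·(1+k_d θ_c)] = 0.384 × 57300 × (244 − 6.11) × 15.8 / [2830 × (1 + 0.100 × 15.8)] = 8.27×10^7 / 7301 = 11327 m³.
τ = V/Q = 11327/57300 = 0.1977 d, or 4.744 h.

τ ≈ 4.74 h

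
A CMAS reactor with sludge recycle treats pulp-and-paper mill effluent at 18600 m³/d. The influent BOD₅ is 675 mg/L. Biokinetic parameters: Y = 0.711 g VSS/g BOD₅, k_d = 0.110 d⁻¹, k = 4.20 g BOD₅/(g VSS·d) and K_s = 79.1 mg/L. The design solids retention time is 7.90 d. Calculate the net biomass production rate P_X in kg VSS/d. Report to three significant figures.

P_X ≈ 4730 kg VSS/d

Effluent substrate depends only on kinetics and SRT: S = K_s(1 + k_d θ_c) / [θ_c(Yk − k_d) − 1] = 79.1 × (1 + 0.110 × 7.90) / [7.90 × (0.711 × 4.20 − 0.110) − 1] = 147.8 / 21.72 = 6.806 mg/L.
Y_obs = Y / (1 + k_d θ_c) = 0.711 / (1 + 0.110 × 7.90) = 0.711 / 1.869 = 0.3804.
Q·(S₀ − S) = 18600 × (675 − 6.81) × 10⁻³ = 12428 kg/d removed.
P_X = Y_obs · Q(S₀ − S) = 0.3804 × 12428 = 4728 kg VSS/d.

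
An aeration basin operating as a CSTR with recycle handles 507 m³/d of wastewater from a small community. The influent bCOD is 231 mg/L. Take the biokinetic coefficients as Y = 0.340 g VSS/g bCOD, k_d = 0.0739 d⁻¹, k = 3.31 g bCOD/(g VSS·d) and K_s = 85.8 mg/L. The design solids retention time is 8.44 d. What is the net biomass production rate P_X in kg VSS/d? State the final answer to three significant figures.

Effluent substrate depends only on kinetics and SRT: S = K_s(1 + k_d θ_c) / [θ_c(Yk − k_d) − 1] = 85.8 × (1 + 0.0739 × 8.44) / [8.44 × (0.340 × 3.31 − 0.0739) − 1] = 139.3 / 7.875 = 17.69 mg/L.
Observed yield with endogenous decay: Y_obs = Y / (1 + k_d·θ_c) = 0.340 / (1 + 0.0739 × 8.44) = 0.340 / 1.624 = 0.2094 g VSS/g bCOD.
Q·(S₀ − S) = 507 × (231 − 17.7) × 10⁻³ = 108.1 kg/d removed.
Biomass produced: P_X = Y_obs·Q·ΔS = 0.2094 × 108.1 ≈ 22.64 kg VSS/d.

P_X ≈ 22.6 kg VSS/d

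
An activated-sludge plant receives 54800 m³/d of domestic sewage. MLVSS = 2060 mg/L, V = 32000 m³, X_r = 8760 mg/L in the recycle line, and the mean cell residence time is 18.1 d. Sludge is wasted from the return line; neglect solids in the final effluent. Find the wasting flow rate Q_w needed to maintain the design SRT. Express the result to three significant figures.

Q_w ≈ 416 m³/d

Q_w = (V·X)/(θ_c X_r) = 32000 × 2060 / (18.1 × 8760) = 415.8 m³/d.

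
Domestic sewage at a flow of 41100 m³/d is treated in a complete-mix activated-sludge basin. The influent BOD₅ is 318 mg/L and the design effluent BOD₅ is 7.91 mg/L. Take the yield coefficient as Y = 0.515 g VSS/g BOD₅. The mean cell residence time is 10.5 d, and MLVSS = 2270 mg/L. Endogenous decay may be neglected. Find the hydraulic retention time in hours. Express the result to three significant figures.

V·X = Y·Q·ΔS·θ_c gives V = 0.515 × 41100 × (318 − 7.91) × 10.5 / 2270 = 30360 m³.
Hydraulic retention time τ = V/Q = 30360 / 41100 = 0.7387 d = 17.73 h.

τ ≈ 17.7 h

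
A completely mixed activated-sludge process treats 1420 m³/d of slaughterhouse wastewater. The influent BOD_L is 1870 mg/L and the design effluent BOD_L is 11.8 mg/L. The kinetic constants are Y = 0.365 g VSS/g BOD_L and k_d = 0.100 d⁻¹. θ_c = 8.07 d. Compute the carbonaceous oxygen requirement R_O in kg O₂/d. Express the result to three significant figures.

R_O ≈ 1880 kg O₂/d

The observed yield is Y_obs = Y/(1 + k_d·θ_c) = 0.365 / (1 + 0.100 × 8.07) = 0.365 / 1.807 = 0.2020 g VSS per g BOD_L removed.
Substrate removed = Q·(S₀ − S) = 1420 m³/d × (1870 − 11.8) g/m³ = 2.64×10^6 g/d = 2639 kg/d.
Net sludge production P_X = 0.2020 × 2639 = 533.0 kg VSS/d.
R_O = Q·ΔS − 1.42 P_X = 2639 − 756.8 = 1882 kg O₂/d.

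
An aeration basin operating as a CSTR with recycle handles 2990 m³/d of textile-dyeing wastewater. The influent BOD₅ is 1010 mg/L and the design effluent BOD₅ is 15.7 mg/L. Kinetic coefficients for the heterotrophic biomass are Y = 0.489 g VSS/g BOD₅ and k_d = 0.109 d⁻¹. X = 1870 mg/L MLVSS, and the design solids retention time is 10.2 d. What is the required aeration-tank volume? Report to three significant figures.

Steady-state biomass mass balance: V·X·(1 + k_d·θ_c) = Y·Q·(S₀ − S)·θ_c, so V = 0.489 × 2990 × (1010 − 15.7) × 10.2 / [1870 × (1 + 0.109 × 10.2)] = 1.48×10^7 / 3949 = 3755 m³.

V ≈ 3750 m³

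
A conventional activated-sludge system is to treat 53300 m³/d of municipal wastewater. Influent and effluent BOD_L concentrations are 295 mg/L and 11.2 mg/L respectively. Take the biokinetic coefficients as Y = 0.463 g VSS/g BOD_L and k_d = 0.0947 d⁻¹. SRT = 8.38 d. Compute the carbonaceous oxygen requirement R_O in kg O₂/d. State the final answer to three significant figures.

R_O ≈ 9580 kg O₂/d

Y_obs = Y / (1 + k_d θ_c) = 0.463 / (1 + 0.0947 × 8.38) = 0.463 / 1.794 = 0.2581.
Mass of BOD_L removed per day: Q(S₀ − S) = 53300 × 283.8 g/m³ = 15127 kg/d.
Net sludge production P_X = 0.2581 × 15127 = 3905 kg VSS/d.
Carbonaceous O₂ demand = substrate oxidised − cell-mass equivalent = 15127 − 1.42 × 3905 = 9582 kg O₂/d.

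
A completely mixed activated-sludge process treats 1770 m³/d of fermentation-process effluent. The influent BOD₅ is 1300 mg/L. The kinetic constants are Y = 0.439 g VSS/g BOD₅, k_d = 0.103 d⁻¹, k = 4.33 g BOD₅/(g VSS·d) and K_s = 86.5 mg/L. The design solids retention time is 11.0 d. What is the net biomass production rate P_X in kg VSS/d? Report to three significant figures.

P_X ≈ 470 kg VSS/d

Effluent substrate depends only on kinetics and SRT: S = K_s(1 + k_d θ_c) / [θ_c(Yk − k_d) − 1] = 86.5 × (1 + 0.103 × 11.0) / [11.0 × (0.439 × 4.33 − 0.103) − 1] = 184.5 / 18.78 = 9.826 mg/L.
Correct the yield for decay: Y_obs = Y/(1 + k_d θ_c) = 0.439 / (1 + 0.103 × 11.0) = 0.439 / 2.133 = 0.2058.
Q·(S₀ − S) = 1770 × (1300 − 9.83) × 10⁻³ = 2284 kg/d removed.
Net biomass production P_X = Y_obs × Q·(S₀ − S) = 0.2058 × 2284 = 470.0 kg VSS/d.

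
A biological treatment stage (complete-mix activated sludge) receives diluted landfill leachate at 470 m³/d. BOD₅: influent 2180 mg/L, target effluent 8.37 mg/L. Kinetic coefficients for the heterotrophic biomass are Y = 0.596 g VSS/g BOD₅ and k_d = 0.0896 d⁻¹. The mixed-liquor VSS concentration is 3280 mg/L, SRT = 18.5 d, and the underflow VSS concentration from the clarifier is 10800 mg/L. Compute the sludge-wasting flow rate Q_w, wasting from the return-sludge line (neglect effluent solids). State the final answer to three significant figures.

Steady-state biomass mass balance: V·X·(1 + k_d·θ_c) = Y·Q·(S₀ − S)·θ_c, so V = 0.596 × 470 × (2180 − 8.37) × 18.5 / [3280 × (1 + 0.0896 × 18.5)] = 1.13×10^7 / 8717 = 1291 m³.
Wasting from the return line (neglecting effluent solids): Q_w = V·X / (θ_c·X_r) = 1291 × 3280 / (18.5 × 10800) = 21.19 m³/d.

Q_w ≈ 21.2 m³/d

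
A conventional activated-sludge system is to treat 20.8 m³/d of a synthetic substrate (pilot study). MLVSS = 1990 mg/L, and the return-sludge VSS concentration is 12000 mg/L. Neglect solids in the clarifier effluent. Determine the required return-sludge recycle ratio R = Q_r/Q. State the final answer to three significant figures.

R ≈ 0.199

Solids balance on the clarifier gives (1+R)X = R·X_r, so R = X/(X_r − X) = 1990 / (12000 − 1990) = 0.1988.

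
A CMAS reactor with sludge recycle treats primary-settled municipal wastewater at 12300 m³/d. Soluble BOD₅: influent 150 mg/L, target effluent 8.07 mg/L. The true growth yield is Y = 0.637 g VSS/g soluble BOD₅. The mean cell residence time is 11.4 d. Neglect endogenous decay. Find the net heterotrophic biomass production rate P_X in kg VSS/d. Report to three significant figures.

P_X ≈ 1110 kg VSS/d

No decay correction is needed, so Y_obs = Y = 0.637.
ΔS = 150 − 8.07 = 141.9 mg/L, so the substrate removal rate is 12300 × 141.9/1000 = 1746 kg soluble BOD₅/d.
Biomass produced: P_X = Y_obs·Q·ΔS = 0.6370 × 1746 ≈ 1112 kg VSS/d.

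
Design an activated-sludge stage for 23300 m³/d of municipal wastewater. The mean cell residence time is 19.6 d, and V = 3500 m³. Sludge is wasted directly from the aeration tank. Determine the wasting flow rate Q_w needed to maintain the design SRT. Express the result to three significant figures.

Q_w ≈ 179 m³/d

With mixed-liquor wasting, θ_c = V/Q_w, so Q_w = V/θ_c = 3500/19.6 = 178.6 m³/d.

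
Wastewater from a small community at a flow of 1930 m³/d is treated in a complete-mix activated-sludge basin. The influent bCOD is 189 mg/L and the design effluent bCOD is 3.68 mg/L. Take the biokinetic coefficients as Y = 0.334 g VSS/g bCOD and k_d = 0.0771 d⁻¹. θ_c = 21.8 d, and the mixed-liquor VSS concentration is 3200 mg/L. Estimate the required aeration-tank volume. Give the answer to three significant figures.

V ≈ 304 m³

Steady-state biomass mass balance: V·X·(1 + k_d·θ_c) = Y·Q·(S₀ − S)·θ_c, so V = 0.334 × 1930 × (189 − 3.68) × 21.8 / [3200 × (1 + 0.0771 × 21.8)] = 2.6×10^6 / 8578 = 303.6 m³.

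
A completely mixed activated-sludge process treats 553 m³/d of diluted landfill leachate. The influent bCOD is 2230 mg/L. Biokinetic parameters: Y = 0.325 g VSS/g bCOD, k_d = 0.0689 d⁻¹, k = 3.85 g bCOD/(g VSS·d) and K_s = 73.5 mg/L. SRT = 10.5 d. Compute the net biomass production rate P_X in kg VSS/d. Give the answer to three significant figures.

P_X ≈ 231 kg VSS/d

Effluent substrate depends only on kinetics and SRT: S = K_s(1 + k_d θ_c) / [θ_c(Yk − k_d) − 1] = 73.5 × (1 + 0.0689 × 10.5) / [10.5 × (0.325 × 3.85 − 0.0689) − 1] = 126.7 / 11.41 = 11.10 mg/L.
Observed yield with endogenous decay: Y_obs = Y / (1 + k_d·θ_c) = 0.325 / (1 + 0.0689 × 10.5) = 0.325 / 1.723 = 0.1886 g VSS/g bCOD.
Mass of bCOD removed per day: Q(S₀ − S) = 553 × 2219 g/m³ = 1227 kg/d.
P_X = Y_obs · Q(S₀ − S) = 0.1886 × 1227 = 231.4 kg VSS/d.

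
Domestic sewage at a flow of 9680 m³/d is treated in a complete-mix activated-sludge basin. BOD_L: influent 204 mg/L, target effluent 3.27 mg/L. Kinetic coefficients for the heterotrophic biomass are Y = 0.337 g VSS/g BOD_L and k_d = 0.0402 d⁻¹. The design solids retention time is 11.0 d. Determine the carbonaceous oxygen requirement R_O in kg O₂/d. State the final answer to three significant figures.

R_O ≈ 1300 kg O₂/d

The observed yield is Y_obs = Y/(1 + k_d·θ_c) = 0.337 / (1 + 0.0402 × 11.0) = 0.337 / 1.442 = 0.2337 g VSS per g BOD_L removed.
Substrate removed = Q·(S₀ − S) = 9680 m³/d × (204 − 3.27) g/m³ = 1.94×10^6 g/d = 1943 kg/d.
Biomass synthesised: P_X = Y_obs × 1943 = 454.0 kg VSS/d.
Carbonaceous O₂ demand = substrate oxidised − cell-mass equivalent = 1943 − 1.42 × 454.0 = 1298 kg O₂/d.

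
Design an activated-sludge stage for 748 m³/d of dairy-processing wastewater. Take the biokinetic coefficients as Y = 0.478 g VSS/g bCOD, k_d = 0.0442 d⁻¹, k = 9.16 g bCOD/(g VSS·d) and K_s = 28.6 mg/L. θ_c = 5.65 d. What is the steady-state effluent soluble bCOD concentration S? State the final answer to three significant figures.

From the Monod/SRT balance for a CMAS, S = K_s·(1+k_d θ_c)/[θ_c·(Y k − k_d) − 1] = 28.6 × (1 + 0.0442 × 5.65) / [5.65 × (0.478 × 9.16 − 0.0442) − 1] = 35.74 / 23.49 = 1.522 mg/L.

S ≈ 1.52 mg/L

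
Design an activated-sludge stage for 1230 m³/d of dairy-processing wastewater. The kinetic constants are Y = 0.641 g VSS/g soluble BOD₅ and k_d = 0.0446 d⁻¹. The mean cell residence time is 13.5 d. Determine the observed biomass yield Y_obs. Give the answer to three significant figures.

Correct the yield for decay: Y_obs = Y/(1 + k_d θ_c) = 0.641 / (1 + 0.0446 × 13.5) = 0.641 / 1.602 = 0.4001.

Y_obs ≈ 0.400 g VSS/g soluble BOD₅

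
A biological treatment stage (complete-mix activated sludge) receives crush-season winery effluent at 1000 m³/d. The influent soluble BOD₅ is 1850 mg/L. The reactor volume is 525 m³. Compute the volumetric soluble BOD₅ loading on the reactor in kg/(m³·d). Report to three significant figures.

L_v ≈ 3.52 kg soluble BOD₅/(m³·d)

L_v = Q S₀ / V = 1000 × 1850 × 10⁻³ / 525.0 = 3.524 kg/(m³·d).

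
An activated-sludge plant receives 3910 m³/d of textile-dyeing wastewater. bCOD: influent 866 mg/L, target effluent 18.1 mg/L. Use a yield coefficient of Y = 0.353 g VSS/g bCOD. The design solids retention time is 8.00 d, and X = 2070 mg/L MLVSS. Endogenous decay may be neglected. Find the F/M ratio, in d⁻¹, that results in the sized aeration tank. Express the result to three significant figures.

F/M ≈ 0.362 d⁻¹

Biomass mass balance (decay neglected): V·X = Y·Q·(S₀ − S)·θ_c, so V = 0.353 × 3910 × (866 − 18.1) × 8.00 / 2070 = 4523 m³.
F/M = Q·S₀ / (V·X) = 3910 × 866 / (4523 × 2070) = 0.3617 g bCOD·(g VSS·d)⁻¹.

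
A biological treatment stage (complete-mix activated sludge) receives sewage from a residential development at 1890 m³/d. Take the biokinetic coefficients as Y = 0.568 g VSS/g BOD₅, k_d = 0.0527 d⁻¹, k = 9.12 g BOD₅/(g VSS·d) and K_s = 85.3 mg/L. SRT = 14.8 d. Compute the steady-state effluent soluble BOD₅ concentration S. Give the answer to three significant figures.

Effluent substrate depends only on kinetics and SRT: S = K_s(1 + k_d θ_c) / [θ_c(Yk − k_d) − 1] = 85.3 × (1 + 0.0527 × 14.8) / [14.8 × (0.568 × 9.12 − 0.0527) − 1] = 151.8 / 74.89 = 2.027 mg/L.

S ≈ 2.03 mg/L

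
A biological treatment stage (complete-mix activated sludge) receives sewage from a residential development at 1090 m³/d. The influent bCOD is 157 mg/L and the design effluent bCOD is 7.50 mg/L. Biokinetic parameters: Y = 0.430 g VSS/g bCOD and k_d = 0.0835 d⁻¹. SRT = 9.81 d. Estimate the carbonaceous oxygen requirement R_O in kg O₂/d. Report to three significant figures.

The observed yield is Y_obs = Y/(1 + k_d·θ_c) = 0.430 / (1 + 0.0835 × 9.81) = 0.430 / 1.819 = 0.2364 g VSS per g bCOD removed.
ΔS = 157 − 7.50 = 149.5 mg/L, so the substrate removal rate is 1090 × 149.5/1000 = 163.0 kg bCOD/d.
Biomass synthesised: P_X = Y_obs × 163.0 = 38.52 kg VSS/d.
R_O = Q·ΔS − 1.42 P_X = 163.0 − 54.70 = 108.3 kg O₂/d.

R_O ≈ 108 kg O₂/d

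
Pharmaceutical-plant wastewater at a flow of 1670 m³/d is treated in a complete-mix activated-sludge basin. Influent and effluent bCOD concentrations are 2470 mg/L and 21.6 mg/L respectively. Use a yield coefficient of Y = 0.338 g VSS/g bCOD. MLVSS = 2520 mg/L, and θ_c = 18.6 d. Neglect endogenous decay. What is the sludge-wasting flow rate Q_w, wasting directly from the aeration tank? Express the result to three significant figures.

Q_w ≈ 548 m³/d

With k_d = 0 the design equation reduces to V = Y Q (S₀−S) θ_c / X = 0.338 × 1670 × (2470 − 21.6) × 18.6 / 2520 = 10201 m³.
With mixed-liquor wasting, θ_c = V/Q_w, so Q_w = V/θ_c = 10201/18.6 = 548.4 m³/d.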